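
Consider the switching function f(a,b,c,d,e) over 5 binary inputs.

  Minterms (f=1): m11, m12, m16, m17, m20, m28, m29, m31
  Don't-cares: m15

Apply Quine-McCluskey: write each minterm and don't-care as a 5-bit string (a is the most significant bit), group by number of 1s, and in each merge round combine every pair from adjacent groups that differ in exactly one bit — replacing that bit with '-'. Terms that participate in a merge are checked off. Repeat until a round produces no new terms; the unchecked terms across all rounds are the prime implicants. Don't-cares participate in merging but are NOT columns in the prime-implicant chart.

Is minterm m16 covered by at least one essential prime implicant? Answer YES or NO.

YES

[col 0] 01011*, 01100*, 01111*, 10000*, 10001*, 10100*, 11100*, 11101*, 11111*
[col 1] -1100, -1111, 01-11, 1-100, 10-00, 1000-, 111-1, 1110-
Prime implicants: -1100, -1111, 01-11, 1-100, 10-00, 1000-, 111-1, 1110-
PI chart (minterm → PIs covering it):
  11 | 01-11  (sole → essential)
  12 | -1100  (sole → essential)
  16 | 10-00,1000-
  17 | 1000-  (sole → essential)
  20 | 1-100,10-00
  28 | -1100,1-100,1110-
  29 | 111-1,1110-
  31 | -1111,111-1
Essential prime implicants: -1100, 01-11, 1000-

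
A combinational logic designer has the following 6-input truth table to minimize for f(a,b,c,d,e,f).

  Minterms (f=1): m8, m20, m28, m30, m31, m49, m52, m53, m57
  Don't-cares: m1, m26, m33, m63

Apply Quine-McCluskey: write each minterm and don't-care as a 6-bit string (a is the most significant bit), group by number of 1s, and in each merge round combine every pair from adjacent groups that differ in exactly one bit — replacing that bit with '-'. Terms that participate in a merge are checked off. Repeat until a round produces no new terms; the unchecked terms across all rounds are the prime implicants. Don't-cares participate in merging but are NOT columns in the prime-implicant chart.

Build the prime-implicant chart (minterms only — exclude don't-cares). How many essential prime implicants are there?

Round 0: 000001✓ 001000 010100✓ 011010✓ 011100✓ 011110✓ 011111✓ 100001✓ 110001✓ 110100✓ 110101✓ 111001✓ 111111✓
Round 1: -00001 -10100 -11111 01-100 011-10 0111-0 01111- 1-0001 11-001 110-01 11010-
PIs = {-00001, -10100, -11111, 001000, 01-100, 011-10, 0111-0, 01111-, 1-0001, 11-001, 110-01, 11010-}
Coverage chart:
  m8: 001000 ←essential
  m20: -10100,01-100
  m28: 01-100,0111-0
  m30: 011-10,0111-0,01111-
  m31: -11111,01111-
  m49: 1-0001,11-001,110-01
  m52: -10100,11010-
  m53: 110-01,11010-
  m57: 11-001 ←essential
Essential: 001000, 11-001

2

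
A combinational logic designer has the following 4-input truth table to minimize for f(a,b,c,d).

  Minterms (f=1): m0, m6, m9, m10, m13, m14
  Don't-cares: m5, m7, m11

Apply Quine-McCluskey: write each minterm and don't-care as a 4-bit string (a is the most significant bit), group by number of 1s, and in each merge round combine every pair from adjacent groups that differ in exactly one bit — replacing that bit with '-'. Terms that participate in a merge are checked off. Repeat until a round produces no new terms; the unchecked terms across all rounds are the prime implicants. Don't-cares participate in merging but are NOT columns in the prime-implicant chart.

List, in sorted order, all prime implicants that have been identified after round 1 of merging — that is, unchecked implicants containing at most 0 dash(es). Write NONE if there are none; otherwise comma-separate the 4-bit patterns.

size-2^0 implicants → 0000  0101(✓)  0110(✓)  0111(✓)  1001(✓)  1010(✓)  1011(✓)  1101(✓)  1110(✓)
size-2^1 implicants → -101  -110  01-1  011-  1-01  1-10  10-1  101-
Unchecked terms (primes): -101, -110, 0000, 01-1, 011-, 1-01, 1-10, 10-1, 101-

0000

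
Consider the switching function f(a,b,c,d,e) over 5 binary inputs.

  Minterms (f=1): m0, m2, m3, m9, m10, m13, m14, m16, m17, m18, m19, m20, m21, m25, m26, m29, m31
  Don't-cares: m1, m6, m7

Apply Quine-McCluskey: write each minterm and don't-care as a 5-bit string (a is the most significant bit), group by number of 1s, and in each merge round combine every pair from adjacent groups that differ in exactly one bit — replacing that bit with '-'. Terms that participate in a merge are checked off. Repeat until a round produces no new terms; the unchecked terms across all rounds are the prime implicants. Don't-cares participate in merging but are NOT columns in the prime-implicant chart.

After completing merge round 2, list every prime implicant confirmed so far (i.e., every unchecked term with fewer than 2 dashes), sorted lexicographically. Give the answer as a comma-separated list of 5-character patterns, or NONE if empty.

111-1

[col 0] 00000*, 00001*, 00010*, 00011*, 00110*, 00111*, 01001*, 01010*, 01101*, 01110*, 10000*, 10001*, 10010*, 10011*, 10100*, 10101*, 11001*, 11010*, 11101*, 11111*
[col 1] -0000*, -0001*, -0010*, -0011*, -1001*, -1010*, -1101*, 0-001*, 0-010*, 0-110*, 00-10*, 00-11*, 000-0*, 000-1*, 0000-*, 0001-*, 0011-*, 01-01*, 01-10*, 1-001*, 1-010*, 1-101*, 10-00*, 10-01*, 100-0*, 100-1*, 1000-*, 1001-*, 1010-*, 11-01*, 111-1
[col 2] --001, --010, -00-0*, -00-1*, -000-*, -001-*, -1-01, 0--10, 00-1-, 000--*, 1--01, 10-0-, 100--*
[col 3] -00--
Prime implicants: --001, --010, -00--, -1-01, 0--10, 00-1-, 1--01, 10-0-, 111-1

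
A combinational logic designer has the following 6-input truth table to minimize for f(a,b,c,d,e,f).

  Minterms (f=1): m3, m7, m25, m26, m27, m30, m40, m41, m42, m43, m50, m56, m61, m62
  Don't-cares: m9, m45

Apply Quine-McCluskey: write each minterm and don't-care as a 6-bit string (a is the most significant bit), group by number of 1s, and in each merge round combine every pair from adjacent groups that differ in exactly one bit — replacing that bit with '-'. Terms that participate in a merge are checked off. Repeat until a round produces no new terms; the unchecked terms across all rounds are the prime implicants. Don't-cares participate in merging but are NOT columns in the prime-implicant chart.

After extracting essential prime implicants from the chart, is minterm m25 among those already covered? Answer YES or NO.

[col 0] 000011*, 000111*, 001001*, 011001*, 011010*, 011011*, 011110*, 101000*, 101001*, 101010*, 101011*, 101101*, 110010, 111000*, 111101*, 111110*
[col 1] -01001, -11110, 0-1001, 000-11, 011-10, 0110-1, 01101-, 1-1000, 1-1101, 101-01, 1010-0*, 1010-1*, 10100-*, 10101-*
[col 2] 1010--
Prime implicants: -01001, -11110, 0-1001, 000-11, 011-10, 0110-1, 01101-, 1-1000, 1-1101, 101-01, 1010--, 110010
PI chart (minterm → PIs covering it):
  3 | 000-11  (sole → essential)
  7 | 000-11  (sole → essential)
  25 | 0-1001,0110-1
  26 | 011-10,01101-
  27 | 0110-1,01101-
  30 | -11110,011-10
  40 | 1-1000,1010--
  41 | -01001,101-01,1010--
  42 | 1010--  (sole → essential)
  43 | 1010--  (sole → essential)
  50 | 110010  (sole → essential)
  56 | 1-1000  (sole → essential)
  61 | 1-1101  (sole → essential)
  62 | -11110  (sole → essential)
Essential prime implicants: -11110, 000-11, 1-1000, 1-1101, 1010--, 110010

NO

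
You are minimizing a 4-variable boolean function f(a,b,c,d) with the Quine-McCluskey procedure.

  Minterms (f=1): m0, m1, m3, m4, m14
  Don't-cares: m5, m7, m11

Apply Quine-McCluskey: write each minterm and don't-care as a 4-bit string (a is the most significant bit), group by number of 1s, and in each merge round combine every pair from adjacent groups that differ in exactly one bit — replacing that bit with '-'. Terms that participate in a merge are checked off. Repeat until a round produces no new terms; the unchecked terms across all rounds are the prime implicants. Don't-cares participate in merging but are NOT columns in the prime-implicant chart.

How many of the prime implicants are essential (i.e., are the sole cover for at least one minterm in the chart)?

2

[col 0] 0000*, 0001*, 0011*, 0100*, 0101*, 0111*, 1011*, 1110
[col 1] -011, 0-00*, 0-01*, 0-11*, 00-1*, 000-*, 01-1*, 010-*
[col 2] 0--1, 0-0-
Prime implicants: -011, 0--1, 0-0-, 1110
PI chart (minterm → PIs covering it):
  0 | 0-0-  (sole → essential)
  1 | 0--1,0-0-
  3 | -011,0--1
  4 | 0-0-  (sole → essential)
  14 | 1110  (sole → essential)
Essential prime implicants: 0-0-, 1110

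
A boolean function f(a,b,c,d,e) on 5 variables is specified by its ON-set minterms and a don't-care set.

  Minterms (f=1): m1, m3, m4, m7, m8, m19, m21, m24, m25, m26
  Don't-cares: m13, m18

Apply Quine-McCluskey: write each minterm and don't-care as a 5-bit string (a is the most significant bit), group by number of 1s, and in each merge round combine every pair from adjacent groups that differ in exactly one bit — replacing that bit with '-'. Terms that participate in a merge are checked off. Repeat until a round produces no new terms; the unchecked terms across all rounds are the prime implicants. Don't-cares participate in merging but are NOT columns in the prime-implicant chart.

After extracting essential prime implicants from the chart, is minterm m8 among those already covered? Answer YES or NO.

Round 0: 00001✓ 00011✓ 00100 00111✓ 01000✓ 01101 10010✓ 10011✓ 10101 11000✓ 11001✓ 11010✓
Round 1: -0011 -1000 00-11 000-1 1-010 1001- 110-0 1100-
PIs = {-0011, -1000, 00-11, 000-1, 00100, 01101, 1-010, 1001-, 10101, 110-0, 1100-}
Coverage chart:
  m1: 000-1 ←essential
  m3: -0011,00-11,000-1
  m4: 00100 ←essential
  m7: 00-11 ←essential
  m8: -1000 ←essential
  m19: -0011,1001-
  m21: 10101 ←essential
  m24: -1000,110-0,1100-
  m25: 1100- ←essential
  m26: 1-010,110-0
Essential: -1000, 00-11, 000-1, 00100, 10101, 1100-

YES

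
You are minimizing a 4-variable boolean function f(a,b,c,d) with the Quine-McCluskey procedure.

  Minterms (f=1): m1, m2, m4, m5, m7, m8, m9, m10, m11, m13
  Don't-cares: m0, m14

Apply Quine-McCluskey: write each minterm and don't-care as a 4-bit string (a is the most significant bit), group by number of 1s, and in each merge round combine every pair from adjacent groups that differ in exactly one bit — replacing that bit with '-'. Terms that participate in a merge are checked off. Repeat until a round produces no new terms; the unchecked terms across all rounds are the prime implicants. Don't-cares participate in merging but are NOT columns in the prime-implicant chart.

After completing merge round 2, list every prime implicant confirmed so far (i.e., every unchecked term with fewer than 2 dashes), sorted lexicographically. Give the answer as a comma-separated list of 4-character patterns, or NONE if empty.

01-1, 1-10

Round 0: 0000✓ 0001✓ 0010✓ 0100✓ 0101✓ 0111✓ 1000✓ 1001✓ 1010✓ 1011✓ 1101✓ 1110✓
Round 1: -000✓ -001✓ -010✓ -101✓ 0-00✓ 0-01✓ 00-0✓ 000-✓ 01-1 010-✓ 1-01✓ 1-10 10-0✓ 10-1✓ 100-✓ 101-✓
Round 2: --01 -0-0 -00- 0-0- 10--
PIs = {--01, -0-0, -00-, 0-0-, 01-1, 1-10, 10--}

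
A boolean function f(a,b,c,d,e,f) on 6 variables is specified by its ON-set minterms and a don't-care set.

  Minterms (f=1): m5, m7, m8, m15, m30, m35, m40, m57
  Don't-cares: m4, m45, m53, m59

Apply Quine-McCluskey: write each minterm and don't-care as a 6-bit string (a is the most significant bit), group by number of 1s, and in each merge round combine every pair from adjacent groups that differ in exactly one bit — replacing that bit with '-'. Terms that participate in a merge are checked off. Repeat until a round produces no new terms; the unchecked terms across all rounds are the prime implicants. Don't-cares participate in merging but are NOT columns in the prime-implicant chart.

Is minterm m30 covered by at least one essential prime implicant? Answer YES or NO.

YES

size-2^0 implicants → 000100(✓)  000101(✓)  000111(✓)  001000(✓)  001111(✓)  011110  100011  101000(✓)  101101  110101  111001(✓)  111011(✓)
size-2^1 implicants → -01000  00-111  0001-1  00010-  1110-1
Unchecked terms (primes): -01000, 00-111, 0001-1, 00010-, 011110, 100011, 101101, 110101, 1110-1
Minterm coverage:
  m5 ⊆ 0001-1,00010-
  m7 ⊆ 00-111,0001-1
  m8 ⊆ -01000 [E]
  m15 ⊆ 00-111 [E]
  m30 ⊆ 011110 [E]
  m35 ⊆ 100011 [E]
  m40 ⊆ -01000 [E]
  m57 ⊆ 1110-1 [E]
E = {-01000, 00-111, 011110, 100011, 1110-1}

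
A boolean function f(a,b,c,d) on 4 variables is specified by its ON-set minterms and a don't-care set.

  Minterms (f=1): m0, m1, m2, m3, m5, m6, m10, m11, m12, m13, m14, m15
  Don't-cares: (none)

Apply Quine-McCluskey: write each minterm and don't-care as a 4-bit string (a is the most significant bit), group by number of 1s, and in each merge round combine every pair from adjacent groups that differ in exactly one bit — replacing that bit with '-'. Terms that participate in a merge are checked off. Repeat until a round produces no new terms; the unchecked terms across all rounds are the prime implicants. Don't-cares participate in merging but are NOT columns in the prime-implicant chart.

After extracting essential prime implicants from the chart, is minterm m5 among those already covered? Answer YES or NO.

size-2^0 implicants → 0000(✓)  0001(✓)  0010(✓)  0011(✓)  0101(✓)  0110(✓)  1010(✓)  1011(✓)  1100(✓)  1101(✓)  1110(✓)  1111(✓)
size-2^1 implicants → -010(✓)  -011(✓)  -101  -110(✓)  0-01  0-10(✓)  00-0(✓)  00-1(✓)  000-(✓)  001-(✓)  1-10(✓)  1-11(✓)  101-(✓)  11-0(✓)  11-1(✓)  110-(✓)  111-(✓)
size-2^2 implicants → --10  -01-  00--  1-1-  11--
Unchecked terms (primes): --10, -01-, -101, 0-01, 00--, 1-1-, 11--
Minterm coverage:
  m0 ⊆ 00-- [E]
  m1 ⊆ 0-01,00--
  m2 ⊆ --10,-01-,00--
  m3 ⊆ -01-,00--
  m5 ⊆ -101,0-01
  m6 ⊆ --10 [E]
  m10 ⊆ --10,-01-,1-1-
  m11 ⊆ -01-,1-1-
  m12 ⊆ 11-- [E]
  m13 ⊆ -101,11--
  m14 ⊆ --10,1-1-,11--
  m15 ⊆ 1-1-,11--
E = {--10, 00--, 11--}

NO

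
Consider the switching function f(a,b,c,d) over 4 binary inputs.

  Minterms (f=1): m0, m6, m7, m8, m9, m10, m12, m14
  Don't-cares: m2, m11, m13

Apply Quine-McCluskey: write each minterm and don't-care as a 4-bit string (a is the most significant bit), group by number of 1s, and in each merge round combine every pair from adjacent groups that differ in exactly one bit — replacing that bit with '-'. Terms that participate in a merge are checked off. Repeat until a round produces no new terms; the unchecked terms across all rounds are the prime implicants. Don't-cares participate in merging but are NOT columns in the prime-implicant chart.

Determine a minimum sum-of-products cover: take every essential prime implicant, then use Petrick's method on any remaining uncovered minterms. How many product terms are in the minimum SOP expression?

[col 0] 0000*, 0010*, 0110*, 0111*, 1000*, 1001*, 1010*, 1011*, 1100*, 1101*, 1110*
[col 1] -000*, -010*, -110*, 0-10*, 00-0*, 011-, 1-00*, 1-01*, 1-10*, 10-0*, 10-1*, 100-*, 101-*, 11-0*, 110-*
[col 2] --10, -0-0, 1--0, 1-0-, 10--
Prime implicants: --10, -0-0, 011-, 1--0, 1-0-, 10--
PI chart (minterm → PIs covering it):
  0 | -0-0  (sole → essential)
  6 | --10,011-
  7 | 011-  (sole → essential)
  8 | -0-0,1--0,1-0-,10--
  9 | 1-0-,10--
  10 | --10,-0-0,1--0,10--
  12 | 1--0,1-0-
  14 | --10,1--0
Essential prime implicants: -0-0, 011-
Petrick residual → --10, 1-0-
Minimum SOP uses 4 PIs: cd' + b'd' + a'bc + ac'

4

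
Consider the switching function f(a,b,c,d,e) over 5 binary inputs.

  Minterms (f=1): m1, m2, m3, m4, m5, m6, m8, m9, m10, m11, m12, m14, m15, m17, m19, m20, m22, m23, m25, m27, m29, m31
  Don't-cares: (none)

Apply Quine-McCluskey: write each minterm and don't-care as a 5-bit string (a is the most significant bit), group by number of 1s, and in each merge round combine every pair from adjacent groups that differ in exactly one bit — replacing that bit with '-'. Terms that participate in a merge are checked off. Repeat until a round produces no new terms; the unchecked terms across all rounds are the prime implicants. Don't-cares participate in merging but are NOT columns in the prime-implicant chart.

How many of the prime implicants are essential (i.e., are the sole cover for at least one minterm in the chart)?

Round 0: 00001✓ 00010✓ 00011✓ 00100✓ 00101✓ 00110✓ 01000✓ 01001✓ 01010✓ 01011✓ 01100✓ 01110✓ 01111✓ 10001✓ 10011✓ 10100✓ 10110✓ 10111✓ 11001✓ 11011✓ 11101✓ 11111✓
Round 1: -0001✓ -0011✓ -0100✓ -0110✓ -1001✓ -1011✓ -1111✓ 0-001✓ 0-010✓ 0-011✓ 0-100✓ 0-110✓ 00-01 00-10✓ 000-1✓ 0001-✓ 001-0✓ 0010- 01-00✓ 01-10✓ 01-11✓ 010-0✓ 010-1✓ 0100-✓ 0101-✓ 011-0✓ 0111-✓ 1-001✓ 1-011✓ 1-111✓ 10-11✓ 100-1✓ 101-0✓ 1011- 11-01✓ 11-11✓ 110-1✓ 111-1✓
Round 2: --001✓ --011✓ -00-1✓ -01-0 -1-11 -10-1✓ 0--10 0-0-1✓ 0-01- 0-1-0 01--0 01-1- 010-- 1--11 1-0-1✓ 11--1
Round 3: --0-1
PIs = {--0-1, -01-0, -1-11, 0--10, 0-01-, 0-1-0, 00-01, 0010-, 01--0, 01-1-, 010--, 1--11, 1011-, 11--1}
Coverage chart:
  m1: --0-1,00-01
  m2: 0--10,0-01-
  m3: --0-1,0-01-
  m4: -01-0,0-1-0,0010-
  m5: 00-01,0010-
  m6: -01-0,0--10,0-1-0
  m8: 01--0,010--
  m9: --0-1,010--
  m10: 0--10,0-01-,01--0,01-1-,010--
  m11: --0-1,-1-11,0-01-,01-1-,010--
  m12: 0-1-0,01--0
  m14: 0--10,0-1-0,01--0,01-1-
  m15: -1-11,01-1-
  m17: --0-1 ←essential
  m19: --0-1,1--11
  m20: -01-0 ←essential
  m22: -01-0,1011-
  m23: 1--11,1011-
  m25: --0-1,11--1
  m27: --0-1,-1-11,1--11,11--1
  m29: 11--1 ←essential
  m31: -1-11,1--11,11--1
Essential: --0-1, -01-0, 11--1

3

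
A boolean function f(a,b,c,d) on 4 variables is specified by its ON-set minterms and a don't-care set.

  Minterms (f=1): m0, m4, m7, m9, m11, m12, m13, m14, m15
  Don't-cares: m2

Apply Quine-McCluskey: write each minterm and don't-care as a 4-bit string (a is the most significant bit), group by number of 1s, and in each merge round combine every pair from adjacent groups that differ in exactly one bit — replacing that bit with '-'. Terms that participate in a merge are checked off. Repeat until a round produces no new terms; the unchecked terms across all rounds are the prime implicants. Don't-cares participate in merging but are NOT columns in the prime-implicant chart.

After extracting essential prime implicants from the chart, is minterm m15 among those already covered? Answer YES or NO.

YES

size-2^0 implicants → 0000(✓)  0010(✓)  0100(✓)  0111(✓)  1001(✓)  1011(✓)  1100(✓)  1101(✓)  1110(✓)  1111(✓)
size-2^1 implicants → -100  -111  0-00  00-0  1-01(✓)  1-11(✓)  10-1(✓)  11-0(✓)  11-1(✓)  110-(✓)  111-(✓)
size-2^2 implicants → 1--1  11--
Unchecked terms (primes): -100, -111, 0-00, 00-0, 1--1, 11--
Minterm coverage:
  m0 ⊆ 0-00,00-0
  m4 ⊆ -100,0-00
  m7 ⊆ -111 [E]
  m9 ⊆ 1--1 [E]
  m11 ⊆ 1--1 [E]
  m12 ⊆ -100,11--
  m13 ⊆ 1--1,11--
  m14 ⊆ 11-- [E]
  m15 ⊆ -111,1--1,11--
E = {-111, 1--1, 11--}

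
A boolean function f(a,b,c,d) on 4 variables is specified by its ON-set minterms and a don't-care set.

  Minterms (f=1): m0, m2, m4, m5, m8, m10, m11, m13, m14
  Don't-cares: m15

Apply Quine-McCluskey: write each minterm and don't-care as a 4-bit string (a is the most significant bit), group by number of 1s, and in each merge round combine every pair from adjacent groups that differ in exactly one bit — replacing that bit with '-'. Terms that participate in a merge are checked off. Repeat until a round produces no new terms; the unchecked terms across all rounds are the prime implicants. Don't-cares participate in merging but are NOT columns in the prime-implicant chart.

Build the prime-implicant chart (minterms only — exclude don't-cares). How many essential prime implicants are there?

2

[col 0] 0000*, 0010*, 0100*, 0101*, 1000*, 1010*, 1011*, 1101*, 1110*, 1111*
[col 1] -000*, -010*, -101, 0-00, 00-0*, 010-, 1-10*, 1-11*, 10-0*, 101-*, 11-1, 111-*
[col 2] -0-0, 1-1-
Prime implicants: -0-0, -101, 0-00, 010-, 1-1-, 11-1
PI chart (minterm → PIs covering it):
  0 | -0-0,0-00
  2 | -0-0  (sole → essential)
  4 | 0-00,010-
  5 | -101,010-
  8 | -0-0  (sole → essential)
  10 | -0-0,1-1-
  11 | 1-1-  (sole → essential)
  13 | -101,11-1
  14 | 1-1-  (sole → essential)
Essential prime implicants: -0-0, 1-1-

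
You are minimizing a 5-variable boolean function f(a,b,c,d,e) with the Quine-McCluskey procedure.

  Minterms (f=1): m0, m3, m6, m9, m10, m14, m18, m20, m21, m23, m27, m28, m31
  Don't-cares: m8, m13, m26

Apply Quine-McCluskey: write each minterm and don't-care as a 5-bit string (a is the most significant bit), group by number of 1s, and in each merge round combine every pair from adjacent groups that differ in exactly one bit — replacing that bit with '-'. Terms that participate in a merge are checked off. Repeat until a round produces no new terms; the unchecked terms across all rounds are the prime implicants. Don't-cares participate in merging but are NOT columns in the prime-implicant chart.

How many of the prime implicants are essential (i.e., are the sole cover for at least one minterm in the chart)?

size-2^0 implicants → 00000(✓)  00011  00110(✓)  01000(✓)  01001(✓)  01010(✓)  01101(✓)  01110(✓)  10010(✓)  10100(✓)  10101(✓)  10111(✓)  11010(✓)  11011(✓)  11100(✓)  11111(✓)
size-2^1 implicants → -1010  0-000  0-110  01-01  01-10  010-0  0100-  1-010  1-100  1-111  101-1  1010-  11-11  1101-
Unchecked terms (primes): -1010, 0-000, 0-110, 00011, 01-01, 01-10, 010-0, 0100-, 1-010, 1-100, 1-111, 101-1, 1010-, 11-11, 1101-
Minterm coverage:
  m0 ⊆ 0-000 [E]
  m3 ⊆ 00011 [E]
  m6 ⊆ 0-110 [E]
  m9 ⊆ 01-01,0100-
  m10 ⊆ -1010,01-10,010-0
  m14 ⊆ 0-110,01-10
  m18 ⊆ 1-010 [E]
  m20 ⊆ 1-100,1010-
  m21 ⊆ 101-1,1010-
  m23 ⊆ 1-111,101-1
  m27 ⊆ 11-11,1101-
  m28 ⊆ 1-100 [E]
  m31 ⊆ 1-111,11-11
E = {0-000, 0-110, 00011, 1-010, 1-100}

5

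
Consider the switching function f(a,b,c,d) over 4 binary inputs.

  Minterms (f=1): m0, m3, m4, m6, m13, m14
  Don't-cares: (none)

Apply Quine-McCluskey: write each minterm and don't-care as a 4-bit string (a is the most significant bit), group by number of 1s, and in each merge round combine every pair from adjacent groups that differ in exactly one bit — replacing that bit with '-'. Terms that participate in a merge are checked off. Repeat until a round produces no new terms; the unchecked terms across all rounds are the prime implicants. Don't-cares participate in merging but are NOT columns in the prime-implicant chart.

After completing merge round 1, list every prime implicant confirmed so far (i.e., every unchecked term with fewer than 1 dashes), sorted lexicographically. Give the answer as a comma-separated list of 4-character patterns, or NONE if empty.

0011, 1101

size-2^0 implicants → 0000(✓)  0011  0100(✓)  0110(✓)  1101  1110(✓)
size-2^1 implicants → -110  0-00  01-0
Unchecked terms (primes): -110, 0-00, 0011, 01-0, 1101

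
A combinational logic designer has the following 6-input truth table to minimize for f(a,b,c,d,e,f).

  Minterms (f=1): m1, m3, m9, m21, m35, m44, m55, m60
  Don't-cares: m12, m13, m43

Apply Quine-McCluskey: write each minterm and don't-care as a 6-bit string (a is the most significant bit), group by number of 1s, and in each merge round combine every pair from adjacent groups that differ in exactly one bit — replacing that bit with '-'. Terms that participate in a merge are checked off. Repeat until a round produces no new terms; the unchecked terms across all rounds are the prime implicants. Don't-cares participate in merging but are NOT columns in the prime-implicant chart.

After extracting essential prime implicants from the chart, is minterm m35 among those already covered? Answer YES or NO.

Round 0: 000001✓ 000011✓ 001001✓ 001100✓ 001101✓ 010101 100011✓ 101011✓ 101100✓ 110111 111100✓
Round 1: -00011 -01100 00-001 0000-1 001-01 00110- 1-1100 10-011
PIs = {-00011, -01100, 00-001, 0000-1, 001-01, 00110-, 010101, 1-1100, 10-011, 110111}
Coverage chart:
  m1: 00-001,0000-1
  m3: -00011,0000-1
  m9: 00-001,001-01
  m21: 010101 ←essential
  m35: -00011,10-011
  m44: -01100,1-1100
  m55: 110111 ←essential
  m60: 1-1100 ←essential
Essential: 010101, 1-1100, 110111

NO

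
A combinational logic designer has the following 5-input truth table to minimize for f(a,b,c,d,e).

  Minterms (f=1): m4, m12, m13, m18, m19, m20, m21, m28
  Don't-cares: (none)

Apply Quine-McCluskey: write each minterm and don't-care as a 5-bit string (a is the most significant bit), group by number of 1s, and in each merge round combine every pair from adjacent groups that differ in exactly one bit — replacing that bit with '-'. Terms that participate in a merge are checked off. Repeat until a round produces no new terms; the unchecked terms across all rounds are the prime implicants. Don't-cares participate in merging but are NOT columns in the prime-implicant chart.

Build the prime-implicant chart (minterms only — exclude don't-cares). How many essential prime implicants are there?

[col 0] 00100*, 01100*, 01101*, 10010*, 10011*, 10100*, 10101*, 11100*
[col 1] -0100*, -1100*, 0-100*, 0110-, 1-100*, 1001-, 1010-
[col 2] --100
Prime implicants: --100, 0110-, 1001-, 1010-
PI chart (minterm → PIs covering it):
  4 | --100  (sole → essential)
  12 | --100,0110-
  13 | 0110-  (sole → essential)
  18 | 1001-  (sole → essential)
  19 | 1001-  (sole → essential)
  20 | --100,1010-
  21 | 1010-  (sole → essential)
  28 | --100  (sole → essential)
Essential prime implicants: --100, 0110-, 1001-, 1010-

4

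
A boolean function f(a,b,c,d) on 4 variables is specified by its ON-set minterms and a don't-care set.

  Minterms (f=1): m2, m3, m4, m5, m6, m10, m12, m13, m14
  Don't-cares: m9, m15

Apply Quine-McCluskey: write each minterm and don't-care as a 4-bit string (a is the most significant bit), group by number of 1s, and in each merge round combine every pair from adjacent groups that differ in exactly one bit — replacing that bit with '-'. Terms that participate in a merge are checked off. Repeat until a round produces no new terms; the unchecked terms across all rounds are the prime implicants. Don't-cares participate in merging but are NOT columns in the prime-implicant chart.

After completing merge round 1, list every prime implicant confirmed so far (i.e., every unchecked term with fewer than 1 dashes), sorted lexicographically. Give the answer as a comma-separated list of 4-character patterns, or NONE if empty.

[col 0] 0010*, 0011*, 0100*, 0101*, 0110*, 1001*, 1010*, 1100*, 1101*, 1110*, 1111*
[col 1] -010*, -100*, -101*, -110*, 0-10*, 001-, 01-0*, 010-*, 1-01, 1-10*, 11-0*, 11-1*, 110-*, 111-*
[col 2] --10, -1-0, -10-, 11--
Prime implicants: --10, -1-0, -10-, 001-, 1-01, 11--

NONE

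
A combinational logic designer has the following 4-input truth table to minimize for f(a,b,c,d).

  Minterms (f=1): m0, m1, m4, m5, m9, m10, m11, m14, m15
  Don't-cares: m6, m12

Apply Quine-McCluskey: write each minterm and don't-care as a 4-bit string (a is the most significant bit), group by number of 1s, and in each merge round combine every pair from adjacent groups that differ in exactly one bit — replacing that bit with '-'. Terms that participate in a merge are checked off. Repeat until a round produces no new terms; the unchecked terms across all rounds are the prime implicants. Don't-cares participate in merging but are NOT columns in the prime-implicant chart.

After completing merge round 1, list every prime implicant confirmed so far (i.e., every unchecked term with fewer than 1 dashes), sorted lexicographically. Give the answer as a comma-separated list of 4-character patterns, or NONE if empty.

NONE

Round 0: 0000✓ 0001✓ 0100✓ 0101✓ 0110✓ 1001✓ 1010✓ 1011✓ 1100✓ 1110✓ 1111✓
Round 1: -001 -100✓ -110✓ 0-00✓ 0-01✓ 000-✓ 01-0✓ 010-✓ 1-10✓ 1-11✓ 10-1 101-✓ 11-0✓ 111-✓
Round 2: -1-0 0-0- 1-1-
PIs = {-001, -1-0, 0-0-, 1-1-, 10-1}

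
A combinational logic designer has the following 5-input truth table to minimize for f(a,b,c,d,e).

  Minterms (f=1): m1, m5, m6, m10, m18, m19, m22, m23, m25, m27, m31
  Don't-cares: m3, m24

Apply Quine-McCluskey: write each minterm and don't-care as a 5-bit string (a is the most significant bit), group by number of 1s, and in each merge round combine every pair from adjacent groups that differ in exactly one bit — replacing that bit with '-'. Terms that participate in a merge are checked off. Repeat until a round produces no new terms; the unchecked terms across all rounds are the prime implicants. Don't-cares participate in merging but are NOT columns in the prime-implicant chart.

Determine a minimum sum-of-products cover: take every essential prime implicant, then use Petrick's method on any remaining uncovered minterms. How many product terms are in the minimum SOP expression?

6

size-2^0 implicants → 00001(✓)  00011(✓)  00101(✓)  00110(✓)  01010  10010(✓)  10011(✓)  10110(✓)  10111(✓)  11000(✓)  11001(✓)  11011(✓)  11111(✓)
size-2^1 implicants → -0011  -0110  00-01  000-1  1-011(✓)  1-111(✓)  10-10(✓)  10-11(✓)  1001-(✓)  1011-(✓)  11-11(✓)  110-1  1100-
size-2^2 implicants → 1--11  10-1-
Unchecked terms (primes): -0011, -0110, 00-01, 000-1, 01010, 1--11, 10-1-, 110-1, 1100-
Minterm coverage:
  m1 ⊆ 00-01,000-1
  m5 ⊆ 00-01 [E]
  m6 ⊆ -0110 [E]
  m10 ⊆ 01010 [E]
  m18 ⊆ 10-1- [E]
  m19 ⊆ -0011,1--11,10-1-
  m22 ⊆ -0110,10-1-
  m23 ⊆ 1--11,10-1-
  m25 ⊆ 110-1,1100-
  m27 ⊆ 1--11,110-1
  m31 ⊆ 1--11 [E]
E = {-0110, 00-01, 01010, 1--11, 10-1-}
Petrick residual → 110-1
Cover = b'cde' + a'b'd'e + a'bc'de' + ade + ab'd + abc'e  |cover|=6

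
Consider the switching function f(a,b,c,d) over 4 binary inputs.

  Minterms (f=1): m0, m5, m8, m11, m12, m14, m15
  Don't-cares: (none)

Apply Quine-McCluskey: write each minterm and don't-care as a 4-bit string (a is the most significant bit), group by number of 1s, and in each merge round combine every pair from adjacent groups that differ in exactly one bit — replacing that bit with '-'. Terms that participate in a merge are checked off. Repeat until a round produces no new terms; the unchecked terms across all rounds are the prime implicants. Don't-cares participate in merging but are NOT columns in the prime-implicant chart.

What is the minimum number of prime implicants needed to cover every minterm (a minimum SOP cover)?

[col 0] 0000*, 0101, 1000*, 1011*, 1100*, 1110*, 1111*
[col 1] -000, 1-00, 1-11, 11-0, 111-
Prime implicants: -000, 0101, 1-00, 1-11, 11-0, 111-
PI chart (minterm → PIs covering it):
  0 | -000  (sole → essential)
  5 | 0101  (sole → essential)
  8 | -000,1-00
  11 | 1-11  (sole → essential)
  12 | 1-00,11-0
  14 | 11-0,111-
  15 | 1-11,111-
Essential prime implicants: -000, 0101, 1-11
Petrick residual → 11-0
Minimum SOP uses 4 PIs: b'c'd' + a'bc'd + acd + abd'

4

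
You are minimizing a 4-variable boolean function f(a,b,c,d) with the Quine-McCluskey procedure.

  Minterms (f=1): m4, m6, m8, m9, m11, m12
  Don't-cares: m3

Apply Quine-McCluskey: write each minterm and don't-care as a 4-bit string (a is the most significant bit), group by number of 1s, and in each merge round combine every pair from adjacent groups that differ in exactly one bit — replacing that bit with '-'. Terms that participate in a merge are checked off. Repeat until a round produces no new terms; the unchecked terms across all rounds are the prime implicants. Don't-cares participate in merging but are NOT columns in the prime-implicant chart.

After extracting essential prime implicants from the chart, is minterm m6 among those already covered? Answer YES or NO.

YES

size-2^0 implicants → 0011(✓)  0100(✓)  0110(✓)  1000(✓)  1001(✓)  1011(✓)  1100(✓)
size-2^1 implicants → -011  -100  01-0  1-00  10-1  100-
Unchecked terms (primes): -011, -100, 01-0, 1-00, 10-1, 100-
Minterm coverage:
  m4 ⊆ -100,01-0
  m6 ⊆ 01-0 [E]
  m8 ⊆ 1-00,100-
  m9 ⊆ 10-1,100-
  m11 ⊆ -011,10-1
  m12 ⊆ -100,1-00
E = {01-0}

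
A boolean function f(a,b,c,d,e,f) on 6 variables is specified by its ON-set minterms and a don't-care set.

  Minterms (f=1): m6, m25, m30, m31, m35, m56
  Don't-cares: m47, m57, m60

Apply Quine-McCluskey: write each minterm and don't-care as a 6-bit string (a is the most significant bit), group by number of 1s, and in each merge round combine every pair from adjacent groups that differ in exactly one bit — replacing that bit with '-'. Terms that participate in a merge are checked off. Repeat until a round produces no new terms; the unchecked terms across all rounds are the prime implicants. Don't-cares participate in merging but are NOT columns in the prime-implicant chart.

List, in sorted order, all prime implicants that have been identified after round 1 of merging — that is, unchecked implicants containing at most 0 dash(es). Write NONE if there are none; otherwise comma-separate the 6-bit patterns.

000110, 100011, 101111

[col 0] 000110, 011001*, 011110*, 011111*, 100011, 101111, 111000*, 111001*, 111100*
[col 1] -11001, 01111-, 111-00, 11100-
Prime implicants: -11001, 000110, 01111-, 100011, 101111, 111-00, 11100-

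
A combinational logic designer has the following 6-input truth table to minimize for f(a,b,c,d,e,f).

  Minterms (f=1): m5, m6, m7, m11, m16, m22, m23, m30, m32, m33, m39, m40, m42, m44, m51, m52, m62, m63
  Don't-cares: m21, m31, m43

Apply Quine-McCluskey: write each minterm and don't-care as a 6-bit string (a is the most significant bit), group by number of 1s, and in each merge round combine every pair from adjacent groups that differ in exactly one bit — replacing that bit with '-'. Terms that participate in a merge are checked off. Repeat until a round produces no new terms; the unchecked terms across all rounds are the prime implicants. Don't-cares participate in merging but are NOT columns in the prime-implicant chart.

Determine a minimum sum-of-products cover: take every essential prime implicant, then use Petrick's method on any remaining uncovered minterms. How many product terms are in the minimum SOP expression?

size-2^0 implicants → 000101(✓)  000110(✓)  000111(✓)  001011(✓)  010000  010101(✓)  010110(✓)  010111(✓)  011110(✓)  011111(✓)  100000(✓)  100001(✓)  100111(✓)  101000(✓)  101010(✓)  101011(✓)  101100(✓)  110011  110100  111110(✓)  111111(✓)
size-2^1 implicants → -00111  -01011  -11110(✓)  -11111(✓)  0-0101(✓)  0-0110(✓)  0-0111(✓)  0001-1(✓)  00011-(✓)  01-110(✓)  01-111(✓)  0101-1(✓)  01011-(✓)  01111-(✓)  10-000  10000-  101-00  1010-0  10101-  11111-(✓)
size-2^2 implicants → -1111-  0-01-1  0-011-  01-11-
Unchecked terms (primes): -00111, -01011, -1111-, 0-01-1, 0-011-, 01-11-, 010000, 10-000, 10000-, 101-00, 1010-0, 10101-, 110011, 110100
Minterm coverage:
  m5 ⊆ 0-01-1 [E]
  m6 ⊆ 0-011- [E]
  m7 ⊆ -00111,0-01-1,0-011-
  m11 ⊆ -01011 [E]
  m16 ⊆ 010000 [E]
  m22 ⊆ 0-011-,01-11-
  m23 ⊆ 0-01-1,0-011-,01-11-
  m30 ⊆ -1111-,01-11-
  m32 ⊆ 10-000,10000-
  m33 ⊆ 10000- [E]
  m39 ⊆ -00111 [E]
  m40 ⊆ 10-000,101-00,1010-0
  m42 ⊆ 1010-0,10101-
  m44 ⊆ 101-00 [E]
  m51 ⊆ 110011 [E]
  m52 ⊆ 110100 [E]
  m62 ⊆ -1111- [E]
  m63 ⊆ -1111- [E]
E = {-00111, -01011, -1111-, 0-01-1, 0-011-, 010000, 10000-, 101-00, 110011, 110100}
Petrick residual → 1010-0
Cover = b'c'def + b'cd'ef + bcde + a'c'df + a'c'de + a'bc'd'e'f' + ab'c'd'e' + ab'ce'f' + ab'cd'f' + abc'd'ef + abc'de'f'  |cover|=11

11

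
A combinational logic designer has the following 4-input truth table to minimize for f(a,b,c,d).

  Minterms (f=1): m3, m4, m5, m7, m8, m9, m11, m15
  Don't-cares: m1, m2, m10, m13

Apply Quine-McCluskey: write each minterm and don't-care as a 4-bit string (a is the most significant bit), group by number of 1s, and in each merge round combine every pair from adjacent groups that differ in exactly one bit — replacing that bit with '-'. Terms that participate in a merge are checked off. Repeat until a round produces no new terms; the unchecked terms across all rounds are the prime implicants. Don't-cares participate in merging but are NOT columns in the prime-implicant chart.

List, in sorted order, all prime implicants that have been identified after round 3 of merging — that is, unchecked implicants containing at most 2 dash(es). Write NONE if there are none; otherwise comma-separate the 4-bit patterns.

size-2^0 implicants → 0001(✓)  0010(✓)  0011(✓)  0100(✓)  0101(✓)  0111(✓)  1000(✓)  1001(✓)  1010(✓)  1011(✓)  1101(✓)  1111(✓)
size-2^1 implicants → -001(✓)  -010(✓)  -011(✓)  -101(✓)  -111(✓)  0-01(✓)  0-11(✓)  00-1(✓)  001-(✓)  01-1(✓)  010-  1-01(✓)  1-11(✓)  10-0(✓)  10-1(✓)  100-(✓)  101-(✓)  11-1(✓)
size-2^2 implicants → --01(✓)  --11(✓)  -0-1(✓)  -01-  -1-1(✓)  0--1(✓)  1--1(✓)  10--
size-2^3 implicants → ---1
Unchecked terms (primes): ---1, -01-, 010-, 10--

-01-, 010-, 10--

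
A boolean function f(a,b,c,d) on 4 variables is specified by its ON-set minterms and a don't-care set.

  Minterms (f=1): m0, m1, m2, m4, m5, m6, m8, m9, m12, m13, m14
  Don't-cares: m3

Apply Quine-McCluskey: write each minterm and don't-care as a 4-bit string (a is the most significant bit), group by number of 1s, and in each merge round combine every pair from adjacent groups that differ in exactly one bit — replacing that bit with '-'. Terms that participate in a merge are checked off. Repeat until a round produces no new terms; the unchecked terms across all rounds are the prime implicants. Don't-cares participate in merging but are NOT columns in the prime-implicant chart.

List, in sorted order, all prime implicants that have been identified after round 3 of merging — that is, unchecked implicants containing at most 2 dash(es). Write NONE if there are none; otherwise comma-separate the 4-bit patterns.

-1-0, 0--0, 00--

[col 0] 0000*, 0001*, 0010*, 0011*, 0100*, 0101*, 0110*, 1000*, 1001*, 1100*, 1101*, 1110*
[col 1] -000*, -001*, -100*, -101*, -110*, 0-00*, 0-01*, 0-10*, 00-0*, 00-1*, 000-*, 001-*, 01-0*, 010-*, 1-00*, 1-01*, 100-*, 11-0*, 110-*
[col 2] --00*, --01*, -00-*, -1-0, -10-*, 0--0, 0-0-*, 00--, 1-0-*
[col 3] --0-
Prime implicants: --0-, -1-0, 0--0, 00--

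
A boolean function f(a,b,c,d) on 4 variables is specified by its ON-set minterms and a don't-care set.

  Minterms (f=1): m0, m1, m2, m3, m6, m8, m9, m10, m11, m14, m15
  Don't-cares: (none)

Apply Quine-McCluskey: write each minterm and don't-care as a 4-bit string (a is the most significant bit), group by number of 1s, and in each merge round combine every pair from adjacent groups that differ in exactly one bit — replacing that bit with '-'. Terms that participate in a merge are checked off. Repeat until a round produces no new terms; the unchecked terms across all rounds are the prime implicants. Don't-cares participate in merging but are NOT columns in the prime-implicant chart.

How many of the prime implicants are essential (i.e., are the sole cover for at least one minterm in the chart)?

[col 0] 0000*, 0001*, 0010*, 0011*, 0110*, 1000*, 1001*, 1010*, 1011*, 1110*, 1111*
[col 1] -000*, -001*, -010*, -011*, -110*, 0-10*, 00-0*, 00-1*, 000-*, 001-*, 1-10*, 1-11*, 10-0*, 10-1*, 100-*, 101-*, 111-*
[col 2] --10, -0-0*, -0-1*, -00-*, -01-*, 00--*, 1-1-, 10--*
[col 3] -0--
Prime implicants: --10, -0--, 1-1-
PI chart (minterm → PIs covering it):
  0 | -0--  (sole → essential)
  1 | -0--  (sole → essential)
  2 | --10,-0--
  3 | -0--  (sole → essential)
  6 | --10  (sole → essential)
  8 | -0--  (sole → essential)
  9 | -0--  (sole → essential)
  10 | --10,-0--,1-1-
  11 | -0--,1-1-
  14 | --10,1-1-
  15 | 1-1-  (sole → essential)
Essential prime implicants: --10, -0--, 1-1-

3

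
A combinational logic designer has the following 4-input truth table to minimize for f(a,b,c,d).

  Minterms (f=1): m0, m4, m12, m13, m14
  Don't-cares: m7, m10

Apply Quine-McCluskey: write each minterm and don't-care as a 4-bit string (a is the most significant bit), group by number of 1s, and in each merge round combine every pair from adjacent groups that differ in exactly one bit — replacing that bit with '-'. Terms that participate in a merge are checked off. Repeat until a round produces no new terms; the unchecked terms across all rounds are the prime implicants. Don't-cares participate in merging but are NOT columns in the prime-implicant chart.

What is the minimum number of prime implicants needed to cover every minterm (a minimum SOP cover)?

3

[col 0] 0000*, 0100*, 0111, 1010*, 1100*, 1101*, 1110*
[col 1] -100, 0-00, 1-10, 11-0, 110-
Prime implicants: -100, 0-00, 0111, 1-10, 11-0, 110-
PI chart (minterm → PIs covering it):
  0 | 0-00  (sole → essential)
  4 | -100,0-00
  12 | -100,11-0,110-
  13 | 110-  (sole → essential)
  14 | 1-10,11-0
Essential prime implicants: 0-00, 110-
Petrick residual → 1-10
Minimum SOP uses 3 PIs: a'c'd' + acd' + abc'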